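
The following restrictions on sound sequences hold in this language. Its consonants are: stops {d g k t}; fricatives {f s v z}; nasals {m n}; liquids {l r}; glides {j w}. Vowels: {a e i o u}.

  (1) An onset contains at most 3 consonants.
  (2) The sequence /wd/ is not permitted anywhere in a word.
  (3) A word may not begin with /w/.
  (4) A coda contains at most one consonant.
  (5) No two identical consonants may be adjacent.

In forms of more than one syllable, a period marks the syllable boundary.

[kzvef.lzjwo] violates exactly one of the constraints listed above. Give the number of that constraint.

[kzvef.lzjwo]: syllable 2 onset /lzjw/ has 4 consonants (> 3).
This is a violation of constraint 1: "An onset contains at most 3 consonants."
The remaining constraints (2, 3, 4, 5) are satisfied.

1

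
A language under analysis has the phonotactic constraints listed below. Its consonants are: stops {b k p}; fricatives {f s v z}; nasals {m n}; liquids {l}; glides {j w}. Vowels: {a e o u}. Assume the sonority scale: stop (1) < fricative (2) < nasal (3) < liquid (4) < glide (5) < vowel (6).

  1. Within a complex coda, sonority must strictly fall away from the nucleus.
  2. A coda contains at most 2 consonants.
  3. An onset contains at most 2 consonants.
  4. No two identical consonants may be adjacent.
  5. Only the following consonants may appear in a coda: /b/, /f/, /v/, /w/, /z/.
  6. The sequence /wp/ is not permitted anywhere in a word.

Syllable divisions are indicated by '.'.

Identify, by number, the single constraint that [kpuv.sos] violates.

5

[kpuv.sos]: syllable 2 coda contains /s/, which is not a licensed coda consonant.
This is a violation of constraint 5: "Only the following consonants may appear in a coda: /b/, /f/, /v/, /w/, /z/."
The remaining constraints (1, 2, 3, 4, 6) are satisfied.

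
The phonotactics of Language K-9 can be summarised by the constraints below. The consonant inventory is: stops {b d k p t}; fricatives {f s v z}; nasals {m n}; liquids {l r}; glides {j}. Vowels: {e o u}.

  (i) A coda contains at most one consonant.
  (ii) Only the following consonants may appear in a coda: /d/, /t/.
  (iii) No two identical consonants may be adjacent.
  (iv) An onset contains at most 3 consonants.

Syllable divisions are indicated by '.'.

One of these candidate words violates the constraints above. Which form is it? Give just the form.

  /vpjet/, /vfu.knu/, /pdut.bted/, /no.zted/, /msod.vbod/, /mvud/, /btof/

/vpjet/ — σ1 onset /vpj/ (3C), coda /t/ ok → licit
/vfu.knu/ — σ1 onset /vf/ (2C), coda /∅/ ok; σ2 onset /kn/ (2C), coda /∅/ ok → licit
/pdut.bted/ — σ1 onset /pd/ (2C), coda /t/ ok; σ2 onset /bt/ (2C), coda /d/ ok → licit
/no.zted/ — σ1 onset /n/, coda /∅/ ok; σ2 onset /zt/ (2C), coda /d/ ok → licit
/msod.vbod/ — σ1 onset /ms/ (2C), coda /d/ ok; σ2 onset /vb/ (2C), coda /d/ ok → licit
/mvud/ — σ1 onset /mv/ (2C), coda /d/ ok → licit
/btof/ — violates constraint (ii): syllable 1 coda contains /f/, which is not a licensed coda consonant → illicit

/btof/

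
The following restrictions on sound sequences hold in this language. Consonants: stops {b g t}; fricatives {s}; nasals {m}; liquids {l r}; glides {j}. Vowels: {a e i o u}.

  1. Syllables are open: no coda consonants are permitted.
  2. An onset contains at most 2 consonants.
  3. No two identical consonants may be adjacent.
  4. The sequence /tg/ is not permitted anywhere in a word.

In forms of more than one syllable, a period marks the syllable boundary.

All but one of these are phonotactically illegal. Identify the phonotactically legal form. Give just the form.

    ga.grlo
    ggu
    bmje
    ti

ti

ga.grlo — violates constraint 2: syllable 2 onset /grl/ has 3 consonants (> 2) → phonotactically illegal
ggu — violates constraint 3: adjacent identical consonants /gg/ → phonotactically illegal
bmje — violates constraint 2: syllable 1 onset /bmj/ has 3 consonants (> 2) → phonotactically illegal
ti — σ1 onset /t/, coda /∅/ ok → phonotactically legal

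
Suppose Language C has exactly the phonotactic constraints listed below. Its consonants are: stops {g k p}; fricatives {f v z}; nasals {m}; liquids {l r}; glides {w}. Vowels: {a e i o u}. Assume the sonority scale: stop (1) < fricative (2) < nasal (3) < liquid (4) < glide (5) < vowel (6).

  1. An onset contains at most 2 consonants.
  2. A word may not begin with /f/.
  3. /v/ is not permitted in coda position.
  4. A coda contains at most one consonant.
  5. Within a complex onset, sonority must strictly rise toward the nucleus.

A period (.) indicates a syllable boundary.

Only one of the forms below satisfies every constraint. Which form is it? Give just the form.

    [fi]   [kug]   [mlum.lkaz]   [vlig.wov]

[kug]

[fi] — violates constraint 2: word begins with /f/ → illicit
[kug] — σ1 onset /k/, coda /g/ ok → licit
[mlum.lkaz] — violates constraint 5: syllable 2 onset /lk/: /l/ (liquid, 4) → /k/ (stop, 1) does not rise → illicit
[vlig.wov] — violates constraint 3: syllable 2 coda contains /v/ → illicit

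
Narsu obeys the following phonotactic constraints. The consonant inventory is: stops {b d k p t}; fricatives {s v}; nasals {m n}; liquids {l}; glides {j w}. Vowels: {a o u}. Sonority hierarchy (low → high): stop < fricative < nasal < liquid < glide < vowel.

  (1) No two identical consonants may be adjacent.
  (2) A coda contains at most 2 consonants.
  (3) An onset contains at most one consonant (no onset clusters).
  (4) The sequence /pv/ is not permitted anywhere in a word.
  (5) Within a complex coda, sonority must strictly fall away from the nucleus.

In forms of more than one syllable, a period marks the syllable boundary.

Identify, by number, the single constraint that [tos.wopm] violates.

5

[tos.wopm]: syllable 2 coda /pm/: /p/ (stop, 1) → /m/ (nasal, 3) does not fall.
This is a violation of constraint 5: "Within a complex coda, sonority must strictly fall away from the nucleus."
The remaining constraints (1, 2, 3, 4) are satisfied.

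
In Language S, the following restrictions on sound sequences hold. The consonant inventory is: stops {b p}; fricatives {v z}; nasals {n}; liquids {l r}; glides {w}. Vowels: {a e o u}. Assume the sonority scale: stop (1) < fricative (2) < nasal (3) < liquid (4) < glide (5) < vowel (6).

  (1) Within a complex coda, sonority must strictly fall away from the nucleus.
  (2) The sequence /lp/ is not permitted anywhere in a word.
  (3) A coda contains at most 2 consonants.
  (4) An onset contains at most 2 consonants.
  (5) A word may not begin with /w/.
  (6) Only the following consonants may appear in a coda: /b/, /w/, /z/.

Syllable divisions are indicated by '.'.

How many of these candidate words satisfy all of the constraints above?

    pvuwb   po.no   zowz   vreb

pvuwb — σ1 onset /pv/ (2C), coda /wb/ (5→1 falls) ok → well-formed
po.no — σ1 onset /p/, coda /∅/ ok; σ2 onset /n/, coda /∅/ ok → well-formed
zowz — σ1 onset /z/, coda /wz/ (5→2 falls) ok → well-formed
vreb — σ1 onset /vr/ (2C), coda /b/ ok → well-formed
Well-formed: pvuwb, po.no, zowz, vreb → 4.

4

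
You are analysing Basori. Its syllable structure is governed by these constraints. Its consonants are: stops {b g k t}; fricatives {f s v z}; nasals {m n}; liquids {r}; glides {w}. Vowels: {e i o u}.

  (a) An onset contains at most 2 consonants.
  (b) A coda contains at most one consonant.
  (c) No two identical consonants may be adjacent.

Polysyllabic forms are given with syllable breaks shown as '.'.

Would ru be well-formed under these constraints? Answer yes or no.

ru — σ1 onset /r/, coda /∅/ ok → well-formed

yes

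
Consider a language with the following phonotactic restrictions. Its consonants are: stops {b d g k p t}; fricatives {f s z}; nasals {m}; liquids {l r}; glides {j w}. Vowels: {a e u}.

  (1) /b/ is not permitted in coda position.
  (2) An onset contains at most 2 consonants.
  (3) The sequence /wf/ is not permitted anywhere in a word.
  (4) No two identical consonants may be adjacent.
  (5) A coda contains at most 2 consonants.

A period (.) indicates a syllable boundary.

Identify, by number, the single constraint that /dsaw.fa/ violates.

3

/dsaw.fa/: contains banned sequence /wf/.
This is a violation of constraint 3: "The sequence /wf/ is not permitted anywhere in a word."
The remaining constraints (1, 2, 4, 5) are satisfied.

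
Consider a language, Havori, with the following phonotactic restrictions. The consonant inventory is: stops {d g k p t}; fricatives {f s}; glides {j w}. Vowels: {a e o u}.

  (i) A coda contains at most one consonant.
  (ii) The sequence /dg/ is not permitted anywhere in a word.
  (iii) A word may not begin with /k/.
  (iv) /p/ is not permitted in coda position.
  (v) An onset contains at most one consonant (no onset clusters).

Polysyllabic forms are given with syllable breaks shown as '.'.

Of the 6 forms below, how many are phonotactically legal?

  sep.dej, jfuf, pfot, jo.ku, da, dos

sep.dej — violates constraint (iv): syllable 1 coda contains /p/ → phonotactically illegal
jfuf — violates constraint (v): syllable 1 onset /jf/ has 2 consonants (> 1) → phonotactically illegal
pfot — violates constraint (v): syllable 1 onset /pf/ has 2 consonants (> 1) → phonotactically illegal
jo.ku — σ1 onset /j/, coda /∅/ ok; σ2 onset /k/, coda /∅/ ok → phonotactically legal
da — σ1 onset /d/, coda /∅/ ok → phonotactically legal
dos — σ1 onset /d/, coda /s/ ok → phonotactically legal
Phonotactically legal: jo.ku, da, dos → 3.

3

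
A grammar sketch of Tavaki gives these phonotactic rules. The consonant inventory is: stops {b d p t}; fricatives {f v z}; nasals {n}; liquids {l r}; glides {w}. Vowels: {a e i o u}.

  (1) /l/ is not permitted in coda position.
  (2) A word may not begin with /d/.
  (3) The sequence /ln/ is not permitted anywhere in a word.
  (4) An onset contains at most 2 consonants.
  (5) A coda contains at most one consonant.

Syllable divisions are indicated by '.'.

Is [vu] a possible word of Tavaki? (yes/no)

yes

[vu] — σ1 onset /v/, coda /∅/ ok → phonotactically legal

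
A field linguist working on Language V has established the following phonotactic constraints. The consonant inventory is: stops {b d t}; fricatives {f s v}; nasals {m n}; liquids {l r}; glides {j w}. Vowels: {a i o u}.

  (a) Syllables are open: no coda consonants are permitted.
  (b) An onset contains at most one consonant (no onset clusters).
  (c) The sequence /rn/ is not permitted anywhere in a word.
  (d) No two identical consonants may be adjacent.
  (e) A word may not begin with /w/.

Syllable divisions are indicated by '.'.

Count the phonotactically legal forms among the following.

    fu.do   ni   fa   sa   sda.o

4

fu.do — σ1 onset /f/, coda /∅/ ok; σ2 onset /d/, coda /∅/ ok → phonotactically legal
ni — σ1 onset /n/, coda /∅/ ok → phonotactically legal
fa — σ1 onset /f/, coda /∅/ ok → phonotactically legal
sa — σ1 onset /s/, coda /∅/ ok → phonotactically legal
sda.o — violates constraint (b): syllable 1 onset /sd/ has 2 consonants (> 1) → phonotactically illegal
Phonotactically legal: fu.do, ni, fa, sa → 4.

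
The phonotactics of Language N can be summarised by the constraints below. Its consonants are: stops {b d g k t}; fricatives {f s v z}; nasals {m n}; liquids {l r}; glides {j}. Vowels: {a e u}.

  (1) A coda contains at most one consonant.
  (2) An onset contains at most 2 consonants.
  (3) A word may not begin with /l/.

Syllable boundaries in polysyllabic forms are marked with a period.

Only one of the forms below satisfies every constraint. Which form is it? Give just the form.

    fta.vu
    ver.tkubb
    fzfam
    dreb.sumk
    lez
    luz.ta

fta.vu

fta.vu — σ1 onset /ft/ (2C), coda /∅/ ok; σ2 onset /v/, coda /∅/ ok → phonotactically legal
ver.tkubb — violates constraint 1: syllable 2 coda /bb/ has 2 consonants (> 1) → phonotactically illegal
fzfam — violates constraint 2: syllable 1 onset /fzf/ has 3 consonants (> 2) → phonotactically illegal
dreb.sumk — violates constraint 1: syllable 2 coda /mk/ has 2 consonants (> 1) → phonotactically illegal
lez — violates constraint 3: word begins with /l/ → phonotactically illegal
luz.ta — violates constraint 3: word begins with /l/ → phonotactically illegal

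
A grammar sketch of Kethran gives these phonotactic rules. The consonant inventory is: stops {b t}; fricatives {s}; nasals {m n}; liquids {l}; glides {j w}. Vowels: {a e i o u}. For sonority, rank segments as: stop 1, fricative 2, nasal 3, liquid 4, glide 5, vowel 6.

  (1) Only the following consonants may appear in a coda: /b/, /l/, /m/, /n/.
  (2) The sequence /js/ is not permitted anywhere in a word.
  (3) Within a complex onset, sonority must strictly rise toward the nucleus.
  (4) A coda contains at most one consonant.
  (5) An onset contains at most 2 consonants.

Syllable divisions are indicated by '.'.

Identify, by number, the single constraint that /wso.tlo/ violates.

/wso.tlo/: syllable 1 onset /ws/: /w/ (glide, 5) → /s/ (fricative, 2) does not rise.
This is a violation of constraint 3: "Within a complex onset, sonority must strictly rise toward the nucleus."
The remaining constraints (1, 2, 4, 5) are satisfied.

3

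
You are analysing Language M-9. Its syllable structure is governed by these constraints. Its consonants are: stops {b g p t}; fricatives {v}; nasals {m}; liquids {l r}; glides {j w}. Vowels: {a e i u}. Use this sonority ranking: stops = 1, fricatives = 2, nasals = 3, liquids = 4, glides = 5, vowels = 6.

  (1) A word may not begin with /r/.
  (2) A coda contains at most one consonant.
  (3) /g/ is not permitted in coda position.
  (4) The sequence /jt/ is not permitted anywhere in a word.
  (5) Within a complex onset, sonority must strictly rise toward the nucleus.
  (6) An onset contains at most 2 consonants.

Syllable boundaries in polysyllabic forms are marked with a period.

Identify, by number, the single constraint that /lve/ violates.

/lve/: syllable 1 onset /lv/: /l/ (liquid, 4) → /v/ (fricative, 2) does not rise.
This is a violation of constraint 5: "Within a complex onset, sonority must strictly rise toward the nucleus."
The remaining constraints (1, 2, 3, 4, 6) are satisfied.

5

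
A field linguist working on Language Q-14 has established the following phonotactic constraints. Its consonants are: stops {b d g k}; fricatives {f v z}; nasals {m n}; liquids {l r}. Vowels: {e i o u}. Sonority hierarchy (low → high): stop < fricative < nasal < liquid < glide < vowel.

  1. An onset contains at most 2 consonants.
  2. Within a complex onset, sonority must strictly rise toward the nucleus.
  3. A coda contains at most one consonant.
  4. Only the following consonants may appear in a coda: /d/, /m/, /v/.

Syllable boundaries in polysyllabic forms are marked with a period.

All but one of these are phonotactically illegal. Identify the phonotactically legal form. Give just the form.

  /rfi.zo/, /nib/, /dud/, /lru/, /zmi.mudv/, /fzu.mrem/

/rfi.zo/ — violates constraint 2: syllable 1 onset /rf/: /r/ (liquid, 4) → /f/ (fricative, 2) does not rise → phonotactically illegal
/nib/ — violates constraint 4: syllable 1 coda contains /b/, which is not a licensed coda consonant → phonotactically illegal
/dud/ — σ1 onset /d/, coda /d/ ok → phonotactically legal
/lru/ — violates constraint 2: syllable 1 onset /lr/: /l/ (liquid, 4) → /r/ (liquid, 4) does not rise → phonotactically illegal
/zmi.mudv/ — violates constraint 3: syllable 2 coda /dv/ has 2 consonants (> 1) → phonotactically illegal
/fzu.mrem/ — violates constraint 2: syllable 1 onset /fz/: /f/ (fricative, 2) → /z/ (fricative, 2) does not rise → phonotactically illegal

/dud/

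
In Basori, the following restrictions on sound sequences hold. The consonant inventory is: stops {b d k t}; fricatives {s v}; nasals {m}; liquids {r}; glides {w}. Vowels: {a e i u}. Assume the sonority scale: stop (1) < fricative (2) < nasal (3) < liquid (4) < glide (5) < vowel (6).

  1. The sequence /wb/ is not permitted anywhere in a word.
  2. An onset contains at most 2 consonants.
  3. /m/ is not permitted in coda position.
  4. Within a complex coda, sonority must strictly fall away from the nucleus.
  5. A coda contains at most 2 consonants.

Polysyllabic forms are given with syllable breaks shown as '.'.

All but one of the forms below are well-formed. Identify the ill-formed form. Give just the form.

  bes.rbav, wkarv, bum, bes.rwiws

bum

bes.rbav — σ1 onset /b/, coda /s/ ok; σ2 onset /rb/ (2C), coda /v/ ok → well-formed
wkarv — σ1 onset /wk/ (2C), coda /rv/ (4→2 falls) ok → well-formed
bum — violates constraint 3: syllable 1 coda contains /m/ → ill-formed
bes.rwiws — σ1 onset /b/, coda /s/ ok; σ2 onset /rw/ (2C), coda /ws/ (5→2 falls) ok → well-formed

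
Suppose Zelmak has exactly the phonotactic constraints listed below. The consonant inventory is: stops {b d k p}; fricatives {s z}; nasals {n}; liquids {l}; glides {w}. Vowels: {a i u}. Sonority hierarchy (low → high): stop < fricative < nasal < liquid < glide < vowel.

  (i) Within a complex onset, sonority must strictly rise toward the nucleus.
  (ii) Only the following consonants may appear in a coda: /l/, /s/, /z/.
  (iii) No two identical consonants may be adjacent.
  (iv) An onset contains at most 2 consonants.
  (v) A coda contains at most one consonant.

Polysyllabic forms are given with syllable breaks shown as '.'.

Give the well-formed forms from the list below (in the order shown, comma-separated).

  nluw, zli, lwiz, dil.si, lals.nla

zli, lwiz, dil.si

nluw — violates constraint (ii): syllable 1 coda contains /w/, which is not a licensed coda consonant → ill-formed
zli — σ1 onset /zl/ (2→4 rises), coda /∅/ ok → well-formed
lwiz — σ1 onset /lw/ (4→5 rises), coda /z/ ok → well-formed
dil.si — σ1 onset /d/, coda /l/ ok; σ2 onset /s/, coda /∅/ ok → well-formed
lals.nla — violates constraint (v): syllable 1 coda /ls/ has 2 consonants (> 1) → ill-formed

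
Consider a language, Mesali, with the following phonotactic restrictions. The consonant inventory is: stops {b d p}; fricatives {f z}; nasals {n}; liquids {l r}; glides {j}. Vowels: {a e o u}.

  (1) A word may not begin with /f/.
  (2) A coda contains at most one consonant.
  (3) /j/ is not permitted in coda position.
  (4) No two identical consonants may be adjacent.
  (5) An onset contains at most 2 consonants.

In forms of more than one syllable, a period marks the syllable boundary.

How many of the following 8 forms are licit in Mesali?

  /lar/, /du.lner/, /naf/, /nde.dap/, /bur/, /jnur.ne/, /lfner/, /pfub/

7

/lar/ — σ1 onset /l/, coda /r/ ok → licit
/du.lner/ — σ1 onset /d/, coda /∅/ ok; σ2 onset /ln/ (2C), coda /r/ ok → licit
/naf/ — σ1 onset /n/, coda /f/ ok → licit
/nde.dap/ — σ1 onset /nd/ (2C), coda /∅/ ok; σ2 onset /d/, coda /p/ ok → licit
/bur/ — σ1 onset /b/, coda /r/ ok → licit
/jnur.ne/ — σ1 onset /jn/ (2C), coda /r/ ok; σ2 onset /n/, coda /∅/ ok → licit
/lfner/ — violates constraint 5: syllable 1 onset /lfn/ has 3 consonants (> 2) → illicit
/pfub/ — σ1 onset /pf/ (2C), coda /b/ ok → licit
Licit: /lar/, /du.lner/, /naf/, /nde.dap/, /bur/, /jnur.ne/, /pfub/ → 7.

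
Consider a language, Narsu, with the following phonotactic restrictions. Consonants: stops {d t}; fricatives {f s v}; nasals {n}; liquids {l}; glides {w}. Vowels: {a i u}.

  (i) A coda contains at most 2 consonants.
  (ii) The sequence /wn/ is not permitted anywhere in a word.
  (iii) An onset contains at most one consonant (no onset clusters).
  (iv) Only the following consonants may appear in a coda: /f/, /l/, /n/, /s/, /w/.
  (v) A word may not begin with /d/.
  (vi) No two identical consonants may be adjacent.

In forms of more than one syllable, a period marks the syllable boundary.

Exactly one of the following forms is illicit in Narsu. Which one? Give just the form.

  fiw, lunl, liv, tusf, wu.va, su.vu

fiw — σ1 onset /f/, coda /w/ ok → licit
lunl — σ1 onset /l/, coda /nl/ (2C) ok → licit
liv — violates constraint (iv): syllable 1 coda contains /v/, which is not a licensed coda consonant → illicit
tusf — σ1 onset /t/, coda /sf/ (2C) ok → licit
wu.va — σ1 onset /w/, coda /∅/ ok; σ2 onset /v/, coda /∅/ ok → licit
su.vu — σ1 onset /s/, coda /∅/ ok; σ2 onset /v/, coda /∅/ ok → licit

liv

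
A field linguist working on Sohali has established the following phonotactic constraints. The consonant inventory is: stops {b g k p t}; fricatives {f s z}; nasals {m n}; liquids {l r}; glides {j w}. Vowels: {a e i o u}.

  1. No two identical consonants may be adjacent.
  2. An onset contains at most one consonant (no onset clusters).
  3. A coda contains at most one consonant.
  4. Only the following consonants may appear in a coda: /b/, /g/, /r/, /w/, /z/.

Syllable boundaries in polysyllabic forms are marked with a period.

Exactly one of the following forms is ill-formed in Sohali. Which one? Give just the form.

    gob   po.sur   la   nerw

gob — σ1 onset /g/, coda /b/ ok → well-formed
po.sur — σ1 onset /p/, coda /∅/ ok; σ2 onset /s/, coda /r/ ok → well-formed
la — σ1 onset /l/, coda /∅/ ok → well-formed
nerw — violates constraint 3: syllable 1 coda /rw/ has 2 consonants (> 1) → ill-formed

nerw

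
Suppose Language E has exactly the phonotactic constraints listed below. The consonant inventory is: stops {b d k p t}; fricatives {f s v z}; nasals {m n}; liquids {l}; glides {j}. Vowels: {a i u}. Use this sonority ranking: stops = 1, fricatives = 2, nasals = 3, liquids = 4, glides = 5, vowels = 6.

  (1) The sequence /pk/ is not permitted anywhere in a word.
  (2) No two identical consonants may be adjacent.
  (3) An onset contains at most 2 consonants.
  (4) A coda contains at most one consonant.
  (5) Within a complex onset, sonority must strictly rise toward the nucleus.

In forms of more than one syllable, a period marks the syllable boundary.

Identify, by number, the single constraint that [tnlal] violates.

3

[tnlal]: syllable 1 onset /tnl/ has 3 consonants (> 2).
This is a violation of constraint 3: "An onset contains at most 2 consonants."
The remaining constraints (1, 2, 4, 5) are satisfied.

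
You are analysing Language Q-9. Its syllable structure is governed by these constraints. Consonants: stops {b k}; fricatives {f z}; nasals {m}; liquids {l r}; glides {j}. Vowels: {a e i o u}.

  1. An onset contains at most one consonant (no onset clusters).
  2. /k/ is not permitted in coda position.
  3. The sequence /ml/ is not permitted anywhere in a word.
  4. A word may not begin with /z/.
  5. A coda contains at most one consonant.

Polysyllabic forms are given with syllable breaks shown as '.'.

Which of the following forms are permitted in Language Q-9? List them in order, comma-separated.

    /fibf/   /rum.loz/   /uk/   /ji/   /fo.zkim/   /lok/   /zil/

/fibf/ — violates constraint 5: syllable 1 coda /bf/ has 2 consonants (> 1) → not permitted
/rum.loz/ — violates constraint 3: contains banned sequence /ml/ → not permitted
/uk/ — violates constraint 2: syllable 1 coda contains /k/ → not permitted
/ji/ — σ1 onset /j/, coda /∅/ ok → permitted
/fo.zkim/ — violates constraint 1: syllable 2 onset /zk/ has 2 consonants (> 1) → not permitted
/lok/ — violates constraint 2: syllable 1 coda contains /k/ → not permitted
/zil/ — violates constraint 4: word begins with /z/ → not permitted

/ji/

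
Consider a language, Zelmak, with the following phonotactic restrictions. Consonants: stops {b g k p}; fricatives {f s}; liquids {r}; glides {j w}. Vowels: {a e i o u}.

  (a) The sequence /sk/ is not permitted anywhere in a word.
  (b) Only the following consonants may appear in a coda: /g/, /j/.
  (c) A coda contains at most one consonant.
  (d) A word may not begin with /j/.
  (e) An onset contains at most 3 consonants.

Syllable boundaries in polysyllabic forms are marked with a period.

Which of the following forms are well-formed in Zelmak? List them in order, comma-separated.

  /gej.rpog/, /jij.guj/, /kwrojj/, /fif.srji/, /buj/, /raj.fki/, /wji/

/gej.rpog/ — σ1 onset /g/, coda /j/ ok; σ2 onset /rp/ (2C), coda /g/ ok → well-formed
/jij.guj/ — violates constraint (d): word begins with /j/ → ill-formed
/kwrojj/ — violates constraint (c): syllable 1 coda /jj/ has 2 consonants (> 1) → ill-formed
/fif.srji/ — violates constraint (b): syllable 1 coda contains /f/, which is not a licensed coda consonant → ill-formed
/buj/ — σ1 onset /b/, coda /j/ ok → well-formed
/raj.fki/ — σ1 onset /r/, coda /j/ ok; σ2 onset /fk/ (2C), coda /∅/ ok → well-formed
/wji/ — σ1 onset /wj/ (2C), coda /∅/ ok → well-formed

/gej.rpog/, /buj/, /raj.fki/, /wji/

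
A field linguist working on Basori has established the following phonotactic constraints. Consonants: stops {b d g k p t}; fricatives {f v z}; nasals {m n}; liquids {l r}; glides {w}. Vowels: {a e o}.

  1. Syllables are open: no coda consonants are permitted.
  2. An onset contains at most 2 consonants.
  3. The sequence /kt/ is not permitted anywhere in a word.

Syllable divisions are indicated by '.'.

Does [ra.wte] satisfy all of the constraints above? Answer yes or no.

[ra.wte] — σ1 onset /r/, coda /∅/ ok; σ2 onset /wt/ (2C), coda /∅/ ok → licit

yes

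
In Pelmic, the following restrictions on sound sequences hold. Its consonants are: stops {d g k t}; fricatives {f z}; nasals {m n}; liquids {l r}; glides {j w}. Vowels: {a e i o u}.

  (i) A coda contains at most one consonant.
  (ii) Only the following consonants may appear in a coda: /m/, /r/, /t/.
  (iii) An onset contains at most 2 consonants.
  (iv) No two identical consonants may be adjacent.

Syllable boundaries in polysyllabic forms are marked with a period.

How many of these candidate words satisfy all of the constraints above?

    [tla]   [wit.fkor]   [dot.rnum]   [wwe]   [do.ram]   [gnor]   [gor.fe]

6

[tla] — σ1 onset /tl/ (2C), coda /∅/ ok → phonotactically legal
[wit.fkor] — σ1 onset /w/, coda /t/ ok; σ2 onset /fk/ (2C), coda /r/ ok → phonotactically legal
[dot.rnum] — σ1 onset /d/, coda /t/ ok; σ2 onset /rn/ (2C), coda /m/ ok → phonotactically legal
[wwe] — violates constraint (iv): adjacent identical consonants /ww/ → phonotactically illegal
[do.ram] — σ1 onset /d/, coda /∅/ ok; σ2 onset /r/, coda /m/ ok → phonotactically legal
[gnor] — σ1 onset /gn/ (2C), coda /r/ ok → phonotactically legal
[gor.fe] — σ1 onset /g/, coda /r/ ok; σ2 onset /f/, coda /∅/ ok → phonotactically legal
Phonotactically legal: [tla], [wit.fkor], [dot.rnum], [do.ram], [gnor], [gor.fe] → 6.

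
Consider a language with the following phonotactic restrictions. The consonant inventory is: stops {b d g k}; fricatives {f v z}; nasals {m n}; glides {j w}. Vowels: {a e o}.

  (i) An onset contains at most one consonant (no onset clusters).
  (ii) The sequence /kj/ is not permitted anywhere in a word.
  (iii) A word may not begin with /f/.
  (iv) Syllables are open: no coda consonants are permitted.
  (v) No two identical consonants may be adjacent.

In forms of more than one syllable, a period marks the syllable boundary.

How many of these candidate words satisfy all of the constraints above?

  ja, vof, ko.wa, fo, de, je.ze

ja — σ1 onset /j/, coda /∅/ ok → licit
vof — violates constraint (iv): syllable 1 coda /f/ has 1 consonant (> 0) → illicit
ko.wa — σ1 onset /k/, coda /∅/ ok; σ2 onset /w/, coda /∅/ ok → licit
fo — violates constraint (iii): word begins with /f/ → illicit
de — σ1 onset /d/, coda /∅/ ok → licit
je.ze — σ1 onset /j/, coda /∅/ ok; σ2 onset /z/, coda /∅/ ok → licit
Licit: ja, ko.wa, de, je.ze → 4.

4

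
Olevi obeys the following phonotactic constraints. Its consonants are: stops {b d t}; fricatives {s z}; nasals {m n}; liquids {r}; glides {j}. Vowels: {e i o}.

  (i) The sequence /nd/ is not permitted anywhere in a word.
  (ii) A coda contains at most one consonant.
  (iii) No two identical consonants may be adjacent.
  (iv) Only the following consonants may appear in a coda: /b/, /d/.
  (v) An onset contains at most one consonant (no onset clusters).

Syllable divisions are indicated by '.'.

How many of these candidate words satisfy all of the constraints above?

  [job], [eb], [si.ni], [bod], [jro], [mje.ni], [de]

[job] — σ1 onset /j/, coda /b/ ok → permitted
[eb] — σ1 onset /∅/, coda /b/ ok → permitted
[si.ni] — σ1 onset /s/, coda /∅/ ok; σ2 onset /n/, coda /∅/ ok → permitted
[bod] — σ1 onset /b/, coda /d/ ok → permitted
[jro] — violates constraint (v): syllable 1 onset /jr/ has 2 consonants (> 1) → not permitted
[mje.ni] — violates constraint (v): syllable 1 onset /mj/ has 2 consonants (> 1) → not permitted
[de] — σ1 onset /d/, coda /∅/ ok → permitted
Permitted: [job], [eb], [si.ni], [bod], [de] → 5.

5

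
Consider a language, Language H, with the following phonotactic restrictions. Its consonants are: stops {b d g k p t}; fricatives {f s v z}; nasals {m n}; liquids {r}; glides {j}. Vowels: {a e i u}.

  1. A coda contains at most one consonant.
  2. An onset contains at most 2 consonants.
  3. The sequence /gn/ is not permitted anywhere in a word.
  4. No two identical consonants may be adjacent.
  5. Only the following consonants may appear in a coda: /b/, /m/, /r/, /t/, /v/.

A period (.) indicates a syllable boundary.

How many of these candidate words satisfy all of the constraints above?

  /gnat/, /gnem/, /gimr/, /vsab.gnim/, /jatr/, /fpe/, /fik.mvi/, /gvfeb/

/gnat/ — violates constraint 3: contains banned sequence /gn/ → ill-formed
/gnem/ — violates constraint 3: contains banned sequence /gn/ → ill-formed
/gimr/ — violates constraint 1: syllable 1 coda /mr/ has 2 consonants (> 1) → ill-formed
/vsab.gnim/ — violates constraint 3: contains banned sequence /gn/ → ill-formed
/jatr/ — violates constraint 1: syllable 1 coda /tr/ has 2 consonants (> 1) → ill-formed
/fpe/ — σ1 onset /fp/ (2C), coda /∅/ ok → well-formed
/fik.mvi/ — violates constraint 5: syllable 1 coda contains /k/, which is not a licensed coda consonant → ill-formed
/gvfeb/ — violates constraint 2: syllable 1 onset /gvf/ has 3 consonants (> 2) → ill-formed
Well-formed: /fpe/ → 1.

1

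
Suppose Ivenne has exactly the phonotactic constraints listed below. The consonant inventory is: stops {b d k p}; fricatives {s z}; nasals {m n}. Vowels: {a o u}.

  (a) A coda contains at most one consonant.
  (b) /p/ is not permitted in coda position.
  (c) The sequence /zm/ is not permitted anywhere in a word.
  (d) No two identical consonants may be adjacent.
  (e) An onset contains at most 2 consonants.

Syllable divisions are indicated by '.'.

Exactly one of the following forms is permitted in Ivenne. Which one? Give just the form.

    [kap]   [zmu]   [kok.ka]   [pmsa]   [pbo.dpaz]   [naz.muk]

[pbo.dpaz]

[kap] — violates constraint (b): syllable 1 coda contains /p/ → not permitted
[zmu] — violates constraint (c): contains banned sequence /zm/ → not permitted
[kok.ka] — violates constraint (d): adjacent identical consonants /kk/ → not permitted
[pmsa] — violates constraint (e): syllable 1 onset /pms/ has 3 consonants (> 2) → not permitted
[pbo.dpaz] — σ1 onset /pb/ (2C), coda /∅/ ok; σ2 onset /dp/ (2C), coda /z/ ok → permitted
[naz.muk] — violates constraint (c): contains banned sequence /zm/ → not permitted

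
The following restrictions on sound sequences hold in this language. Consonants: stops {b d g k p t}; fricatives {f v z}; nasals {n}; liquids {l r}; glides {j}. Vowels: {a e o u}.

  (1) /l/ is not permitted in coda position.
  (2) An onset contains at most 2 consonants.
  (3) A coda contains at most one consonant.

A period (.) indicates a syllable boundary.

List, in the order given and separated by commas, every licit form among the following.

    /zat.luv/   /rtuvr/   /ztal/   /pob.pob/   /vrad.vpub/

/zat.luv/ — σ1 onset /z/, coda /t/ ok; σ2 onset /l/, coda /v/ ok → licit
/rtuvr/ — violates constraint 3: syllable 1 coda /vr/ has 2 consonants (> 1) → illicit
/ztal/ — violates constraint 1: syllable 1 coda contains /l/ → illicit
/pob.pob/ — σ1 onset /p/, coda /b/ ok; σ2 onset /p/, coda /b/ ok → licit
/vrad.vpub/ — σ1 onset /vr/ (2C), coda /d/ ok; σ2 onset /vp/ (2C), coda /b/ ok → licit

/zat.luv/, /pob.pob/, /vrad.vpub/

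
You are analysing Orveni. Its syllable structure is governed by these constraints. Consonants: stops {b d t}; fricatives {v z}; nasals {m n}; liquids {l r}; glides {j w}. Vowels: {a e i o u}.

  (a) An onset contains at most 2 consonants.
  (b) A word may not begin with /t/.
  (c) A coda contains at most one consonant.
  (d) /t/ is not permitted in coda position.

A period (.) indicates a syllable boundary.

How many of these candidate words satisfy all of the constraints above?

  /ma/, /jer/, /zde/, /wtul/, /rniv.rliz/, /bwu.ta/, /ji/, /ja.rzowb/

/ma/ — σ1 onset /m/, coda /∅/ ok → phonotactically legal
/jer/ — σ1 onset /j/, coda /r/ ok → phonotactically legal
/zde/ — σ1 onset /zd/ (2C), coda /∅/ ok → phonotactically legal
/wtul/ — σ1 onset /wt/ (2C), coda /l/ ok → phonotactically legal
/rniv.rliz/ — σ1 onset /rn/ (2C), coda /v/ ok; σ2 onset /rl/ (2C), coda /z/ ok → phonotactically legal
/bwu.ta/ — σ1 onset /bw/ (2C), coda /∅/ ok; σ2 onset /t/, coda /∅/ ok → phonotactically legal
/ji/ — σ1 onset /j/, coda /∅/ ok → phonotactically legal
/ja.rzowb/ — violates constraint (c): syllable 2 coda /wb/ has 2 consonants (> 1) → phonotactically illegal
Phonotactically legal: /ma/, /jer/, /zde/, /wtul/, /rniv.rliz/, /bwu.ta/, /ji/ → 7.

7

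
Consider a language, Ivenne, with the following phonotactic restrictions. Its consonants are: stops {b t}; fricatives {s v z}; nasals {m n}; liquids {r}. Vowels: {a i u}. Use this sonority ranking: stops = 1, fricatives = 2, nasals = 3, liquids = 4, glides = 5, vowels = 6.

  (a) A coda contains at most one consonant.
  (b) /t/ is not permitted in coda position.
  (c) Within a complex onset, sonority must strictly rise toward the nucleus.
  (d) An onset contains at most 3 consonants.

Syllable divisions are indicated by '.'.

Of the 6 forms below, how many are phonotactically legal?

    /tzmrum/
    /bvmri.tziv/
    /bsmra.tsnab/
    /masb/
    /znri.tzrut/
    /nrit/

/tzmrum/ — violates constraint (d): syllable 1 onset /tzmr/ has 4 consonants (> 3) → phonotactically illegal
/bvmri.tziv/ — violates constraint (d): syllable 1 onset /bvmr/ has 4 consonants (> 3) → phonotactically illegal
/bsmra.tsnab/ — violates constraint (d): syllable 1 onset /bsmr/ has 4 consonants (> 3) → phonotactically illegal
/masb/ — violates constraint (a): syllable 1 coda /sb/ has 2 consonants (> 1) → phonotactically illegal
/znri.tzrut/ — violates constraint (b): syllable 2 coda contains /t/ → phonotactically illegal
/nrit/ — violates constraint (b): syllable 1 coda contains /t/ → phonotactically illegal
No form is phonotactically legal → 0.

0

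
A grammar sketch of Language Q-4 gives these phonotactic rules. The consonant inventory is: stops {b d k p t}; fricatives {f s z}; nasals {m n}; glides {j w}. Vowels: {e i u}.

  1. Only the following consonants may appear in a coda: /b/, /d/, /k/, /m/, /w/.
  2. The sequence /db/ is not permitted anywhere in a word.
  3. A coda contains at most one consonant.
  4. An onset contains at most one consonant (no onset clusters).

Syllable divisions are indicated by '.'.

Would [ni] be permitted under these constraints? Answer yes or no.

yes

[ni] — σ1 onset /n/, coda /∅/ ok → permitted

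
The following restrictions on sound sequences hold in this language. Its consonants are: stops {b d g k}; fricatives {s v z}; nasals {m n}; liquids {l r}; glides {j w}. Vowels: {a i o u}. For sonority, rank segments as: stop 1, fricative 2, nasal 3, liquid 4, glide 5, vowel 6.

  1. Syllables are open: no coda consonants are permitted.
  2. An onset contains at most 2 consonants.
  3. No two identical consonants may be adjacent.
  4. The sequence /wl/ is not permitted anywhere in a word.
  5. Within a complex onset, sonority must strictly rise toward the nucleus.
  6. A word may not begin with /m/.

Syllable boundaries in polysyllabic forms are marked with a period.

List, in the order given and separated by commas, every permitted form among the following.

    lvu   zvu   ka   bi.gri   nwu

lvu — violates constraint 5: syllable 1 onset /lv/: /l/ (liquid, 4) → /v/ (fricative, 2) does not rise → not permitted
zvu — violates constraint 5: syllable 1 onset /zv/: /z/ (fricative, 2) → /v/ (fricative, 2) does not rise → not permitted
ka — σ1 onset /k/, coda /∅/ ok → permitted
bi.gri — σ1 onset /b/, coda /∅/ ok; σ2 onset /gr/ (1→4 rises), coda /∅/ ok → permitted
nwu — σ1 onset /nw/ (3→5 rises), coda /∅/ ok → permitted

ka, bi.gri, nwu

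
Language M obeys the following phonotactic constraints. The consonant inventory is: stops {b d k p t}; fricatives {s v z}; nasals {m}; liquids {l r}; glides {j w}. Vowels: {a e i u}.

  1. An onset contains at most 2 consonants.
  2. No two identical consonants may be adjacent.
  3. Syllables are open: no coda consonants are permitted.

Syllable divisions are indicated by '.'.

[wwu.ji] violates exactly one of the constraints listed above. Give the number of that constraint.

2

[wwu.ji]: adjacent identical consonants /ww/.
This is a violation of constraint 2: "No two identical consonants may be adjacent."
The remaining constraints (1, 3) are satisfied.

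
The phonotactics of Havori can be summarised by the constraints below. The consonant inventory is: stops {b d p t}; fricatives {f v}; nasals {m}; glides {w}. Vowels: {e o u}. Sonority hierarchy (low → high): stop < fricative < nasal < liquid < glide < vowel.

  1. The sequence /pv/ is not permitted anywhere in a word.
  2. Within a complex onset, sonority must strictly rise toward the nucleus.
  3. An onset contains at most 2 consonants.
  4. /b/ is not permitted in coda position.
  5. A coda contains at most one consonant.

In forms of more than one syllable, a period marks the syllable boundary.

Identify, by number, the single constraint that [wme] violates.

[wme]: syllable 1 onset /wm/: /w/ (glide, 5) → /m/ (nasal, 3) does not rise.
This is a violation of constraint 2: "Within a complex onset, sonority must strictly rise toward the nucleus."
The remaining constraints (1, 3, 4, 5) are satisfied.

2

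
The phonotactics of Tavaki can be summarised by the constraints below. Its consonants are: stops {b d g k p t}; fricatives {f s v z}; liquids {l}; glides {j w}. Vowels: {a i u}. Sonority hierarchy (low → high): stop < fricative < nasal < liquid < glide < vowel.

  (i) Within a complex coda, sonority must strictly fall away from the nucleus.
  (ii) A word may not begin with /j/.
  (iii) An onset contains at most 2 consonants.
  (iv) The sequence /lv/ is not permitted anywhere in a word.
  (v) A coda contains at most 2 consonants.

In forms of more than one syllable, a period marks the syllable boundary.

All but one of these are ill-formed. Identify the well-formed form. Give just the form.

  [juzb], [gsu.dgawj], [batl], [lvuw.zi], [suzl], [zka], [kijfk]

[juzb] — violates constraint (ii): word begins with /j/ → ill-formed
[gsu.dgawj] — violates constraint (i): syllable 2 coda /wj/: /w/ (glide, 5) → /j/ (glide, 5) does not fall → ill-formed
[batl] — violates constraint (i): syllable 1 coda /tl/: /t/ (stop, 1) → /l/ (liquid, 4) does not fall → ill-formed
[lvuw.zi] — violates constraint (iv): contains banned sequence /lv/ → ill-formed
[suzl] — violates constraint (i): syllable 1 coda /zl/: /z/ (fricative, 2) → /l/ (liquid, 4) does not fall → ill-formed
[zka] — σ1 onset /zk/ (2C), coda /∅/ ok → well-formed
[kijfk] — violates constraint (v): syllable 1 coda /jfk/ has 3 consonants (> 2) → ill-formed

[zka]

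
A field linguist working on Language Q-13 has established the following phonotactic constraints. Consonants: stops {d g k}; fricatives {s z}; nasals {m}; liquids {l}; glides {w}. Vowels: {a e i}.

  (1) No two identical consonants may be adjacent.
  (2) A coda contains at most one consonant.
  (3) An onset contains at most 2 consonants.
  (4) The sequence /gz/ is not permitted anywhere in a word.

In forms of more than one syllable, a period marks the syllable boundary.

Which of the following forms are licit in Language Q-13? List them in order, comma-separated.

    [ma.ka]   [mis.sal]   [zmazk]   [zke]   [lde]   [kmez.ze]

[ma.ka] — σ1 onset /m/, coda /∅/ ok; σ2 onset /k/, coda /∅/ ok → licit
[mis.sal] — violates constraint 1: adjacent identical consonants /ss/ → illicit
[zmazk] — violates constraint 2: syllable 1 coda /zk/ has 2 consonants (> 1) → illicit
[zke] — σ1 onset /zk/ (2C), coda /∅/ ok → licit
[lde] — σ1 onset /ld/ (2C), coda /∅/ ok → licit
[kmez.ze] — violates constraint 1: adjacent identical consonants /zz/ → illicit

[ma.ka], [zke], [lde]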